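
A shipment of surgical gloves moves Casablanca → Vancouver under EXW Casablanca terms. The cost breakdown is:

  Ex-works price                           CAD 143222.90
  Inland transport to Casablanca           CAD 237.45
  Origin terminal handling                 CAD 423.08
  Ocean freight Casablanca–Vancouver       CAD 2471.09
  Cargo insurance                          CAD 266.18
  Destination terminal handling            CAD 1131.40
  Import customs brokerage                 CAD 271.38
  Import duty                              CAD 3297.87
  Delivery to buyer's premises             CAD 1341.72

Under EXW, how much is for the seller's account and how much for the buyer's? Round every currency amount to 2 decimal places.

EXW: the seller makes goods available at their premises; the buyer bears all onward costs.
Seller's account: goods 143222.90 = 143222.90
Buyer's account: inland to port 237.45 + origin terminal 423.08 + freight 2471.09 + insurance 266.18 + destination terminal 1131.40 + brokerage 271.38 + duty 3297.87 + delivery 1341.72 = 9440.17

Seller: CAD 143222.90; buyer: CAD 9440.17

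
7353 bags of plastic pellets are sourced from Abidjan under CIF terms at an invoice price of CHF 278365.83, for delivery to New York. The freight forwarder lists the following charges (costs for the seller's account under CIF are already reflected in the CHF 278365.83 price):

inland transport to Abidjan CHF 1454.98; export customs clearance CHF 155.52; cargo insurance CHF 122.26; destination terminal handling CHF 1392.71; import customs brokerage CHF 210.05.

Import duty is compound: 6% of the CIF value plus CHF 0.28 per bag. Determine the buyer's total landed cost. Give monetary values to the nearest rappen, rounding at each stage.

CIF: the seller pays costs through ocean freight and marine insurance to the destination port.
Already in the invoice (seller's account under CIF): inland to port, export clearance, insurance — exclude.
The CIF price already equals the CIF value: 278365.83
Ad valorem component: 278365.83 × 6% = 16701.95
Specific component: 7353 × 0.28 = 2058.84
Import duty = 16701.95 + 2058.84 = 18760.79
Buyer bears: destination terminal 1392.71 + brokerage 210.05 + duty 18760.79 = 20363.55
Landed cost = invoice 278365.83 + 20363.55 = 298729.38

Total landed cost: CHF 298729.38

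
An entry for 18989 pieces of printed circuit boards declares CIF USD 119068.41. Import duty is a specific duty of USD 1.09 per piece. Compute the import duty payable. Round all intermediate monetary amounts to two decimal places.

Import duty = 18989 × 1.09 = 20698.01

Import duty: USD 20698.01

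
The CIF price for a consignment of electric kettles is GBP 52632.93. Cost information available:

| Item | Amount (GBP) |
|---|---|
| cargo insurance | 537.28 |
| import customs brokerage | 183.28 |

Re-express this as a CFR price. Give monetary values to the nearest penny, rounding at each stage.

CFR price: GBP 52095.65

Not relevant to the conversion: brokerage — on the buyer under both terms; not part of either seller's price.
From CIF to CFR, the seller no longer bears: insurance.
CFR price = 52632.93 − 537.28 = 52095.65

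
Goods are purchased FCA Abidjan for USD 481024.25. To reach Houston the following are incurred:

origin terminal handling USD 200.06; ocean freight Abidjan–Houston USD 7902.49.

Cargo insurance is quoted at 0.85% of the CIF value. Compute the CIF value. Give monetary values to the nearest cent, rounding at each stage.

Let C be the CIF value. C = FCA price + pre-shipment costs + freight + 0.85% × C
C − 0.85% × C = 481024.25 + 200.06 + 7902.49
0.9915 × C = 489126.80
C = 489126.80 / 0.9915 = 493320.02
Insurance premium = 0.85% × 493320.02 = 4193.22

CIF value: USD 493320.02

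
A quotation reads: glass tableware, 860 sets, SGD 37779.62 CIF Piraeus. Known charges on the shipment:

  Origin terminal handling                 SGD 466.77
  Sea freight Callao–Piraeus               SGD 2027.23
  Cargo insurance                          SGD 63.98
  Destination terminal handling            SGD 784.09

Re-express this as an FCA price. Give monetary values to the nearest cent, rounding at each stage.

FCA price: SGD 35221.64

Not relevant to the conversion: destination terminal — on the buyer under both terms; not part of either seller's price.
From CIF to FCA, the seller no longer bears: origin terminal, freight, insurance.
FCA price = 37779.62 − 466.77 − 2027.23 − 63.98 = 35221.64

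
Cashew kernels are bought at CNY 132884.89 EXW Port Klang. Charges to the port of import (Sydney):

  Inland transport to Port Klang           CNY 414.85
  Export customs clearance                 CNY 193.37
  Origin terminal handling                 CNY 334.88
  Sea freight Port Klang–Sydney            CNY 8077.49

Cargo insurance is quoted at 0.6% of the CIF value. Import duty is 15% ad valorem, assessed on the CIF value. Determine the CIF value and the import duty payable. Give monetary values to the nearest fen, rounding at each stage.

Let C be the CIF value. C = EXW price + pre-shipment costs + freight + 0.6% × C
C − 0.6% × C = 132884.89 + 414.85 + 193.37 + 334.88 + 8077.49
0.994 × C = 141905.48
C = 141905.48 / 0.994 = 142762.05
Insurance premium = 0.6% × 142762.05 = 856.57
Import duty = 142762.05 × 15% = 21414.31

CIF value: CNY 142762.05; import duty: CNY 21414.31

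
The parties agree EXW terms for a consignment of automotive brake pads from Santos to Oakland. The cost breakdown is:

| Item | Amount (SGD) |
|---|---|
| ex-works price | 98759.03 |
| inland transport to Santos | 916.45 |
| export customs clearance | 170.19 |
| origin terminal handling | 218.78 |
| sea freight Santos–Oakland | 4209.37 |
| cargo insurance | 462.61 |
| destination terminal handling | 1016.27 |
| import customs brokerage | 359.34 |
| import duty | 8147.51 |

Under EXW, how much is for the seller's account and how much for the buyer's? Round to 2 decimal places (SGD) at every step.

Seller: SGD 98759.03; buyer: SGD 15500.52

EXW: the seller makes goods available at their premises; the buyer bears all onward costs.
Seller's account: goods 98759.03 = 98759.03
Buyer's account: inland to port 916.45 + export clearance 170.19 + origin terminal 218.78 + freight 4209.37 + insurance 462.61 + destination terminal 1016.27 + brokerage 359.34 + duty 8147.51 = 15500.52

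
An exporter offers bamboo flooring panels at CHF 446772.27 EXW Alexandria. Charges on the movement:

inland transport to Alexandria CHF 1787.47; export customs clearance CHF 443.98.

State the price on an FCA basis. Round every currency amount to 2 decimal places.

From EXW to FCA, the seller additionally bears: inland to port, export clearance.
FCA price = 446772.27 + 1787.47 + 443.98 = 449003.72

FCA price: CHF 449003.72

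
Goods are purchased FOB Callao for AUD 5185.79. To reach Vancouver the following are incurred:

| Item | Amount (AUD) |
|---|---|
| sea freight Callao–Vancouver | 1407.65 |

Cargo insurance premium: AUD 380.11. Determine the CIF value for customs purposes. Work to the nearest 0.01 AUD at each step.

CIF = FOB price + freight + insurance
CIF = 5185.79 + 1407.65 + 380.11 = 6973.55

CIF value: AUD 6973.55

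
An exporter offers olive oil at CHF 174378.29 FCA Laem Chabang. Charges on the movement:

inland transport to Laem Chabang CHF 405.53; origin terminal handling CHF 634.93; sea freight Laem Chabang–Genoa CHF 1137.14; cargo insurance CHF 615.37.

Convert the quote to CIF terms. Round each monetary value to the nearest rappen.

CIF price: CHF 176765.73

Not relevant to the conversion: inland to port — on the seller under both FCA and CIF; already in the FCA price and stays in the CIF price.
From FCA to CIF, the seller additionally bears: origin terminal, freight, insurance.
CIF price = 174378.29 + 634.93 + 1137.14 + 615.37 = 176765.73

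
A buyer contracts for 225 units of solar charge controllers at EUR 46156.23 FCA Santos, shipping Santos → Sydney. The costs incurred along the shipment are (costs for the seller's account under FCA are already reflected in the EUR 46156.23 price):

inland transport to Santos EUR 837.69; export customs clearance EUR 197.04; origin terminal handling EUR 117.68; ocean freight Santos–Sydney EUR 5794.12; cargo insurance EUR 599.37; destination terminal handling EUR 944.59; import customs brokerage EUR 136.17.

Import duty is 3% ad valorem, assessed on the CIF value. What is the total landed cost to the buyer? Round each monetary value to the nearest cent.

Total landed cost: EUR 55328.18

FCA: the seller delivers export-cleared goods to the carrier; the buyer bears costs from that point.
Already in the invoice (seller's account under FCA): inland to port, export clearance — exclude.
CIF value = FCA price + origin terminal + freight + insurance = 46156.23 + 117.68 + 5794.12 + 599.37 = 52667.40
Import duty = 52667.40 × 3% = 1580.02
Buyer bears: origin terminal 117.68 + freight 5794.12 + insurance 599.37 + destination terminal 944.59 + brokerage 136.17 + duty 1580.02 = 9171.95
Landed cost = invoice 46156.23 + 9171.95 = 55328.18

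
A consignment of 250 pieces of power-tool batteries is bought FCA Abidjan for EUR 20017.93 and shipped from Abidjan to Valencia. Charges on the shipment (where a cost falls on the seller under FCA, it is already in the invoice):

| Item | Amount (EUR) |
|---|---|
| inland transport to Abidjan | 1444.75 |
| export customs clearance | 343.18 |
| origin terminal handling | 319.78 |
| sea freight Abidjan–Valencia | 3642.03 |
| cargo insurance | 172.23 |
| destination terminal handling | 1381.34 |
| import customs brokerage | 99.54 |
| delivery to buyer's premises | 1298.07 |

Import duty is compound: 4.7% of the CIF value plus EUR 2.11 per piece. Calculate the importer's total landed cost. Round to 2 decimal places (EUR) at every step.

FCA: the seller delivers export-cleared goods to the carrier; the buyer bears costs from that point.
Already in the invoice (seller's account under FCA): inland to port, export clearance — exclude.
CIF value = FCA price + origin terminal + freight + insurance = 20017.93 + 319.78 + 3642.03 + 172.23 = 24151.97
Ad valorem component: 24151.97 × 4.7% = 1135.14
Specific component: 250 × 2.11 = 527.50
Import duty = 1135.14 + 527.50 = 1662.64
Buyer bears: origin terminal 319.78 + freight 3642.03 + insurance 172.23 + destination terminal 1381.34 + brokerage 99.54 + delivery 1298.07 + duty 1662.64 = 8575.63
Landed cost = invoice 20017.93 + 8575.63 = 28593.56

Total landed cost: EUR 28593.56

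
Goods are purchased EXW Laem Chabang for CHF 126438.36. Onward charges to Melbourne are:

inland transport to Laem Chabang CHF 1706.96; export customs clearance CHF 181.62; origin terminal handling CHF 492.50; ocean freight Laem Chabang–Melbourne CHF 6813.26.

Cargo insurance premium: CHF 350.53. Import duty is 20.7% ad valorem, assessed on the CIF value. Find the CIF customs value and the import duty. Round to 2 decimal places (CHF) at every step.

CIF = EXW price + pre-shipment costs + freight + insurance
CIF = 126438.36 + 1706.96 + 181.62 + 492.50 + 6813.26 + 350.53 = 135983.23
Import duty = 135983.23 × 20.7% = 28148.53

CIF value: CHF 135983.23; import duty: CHF 28148.53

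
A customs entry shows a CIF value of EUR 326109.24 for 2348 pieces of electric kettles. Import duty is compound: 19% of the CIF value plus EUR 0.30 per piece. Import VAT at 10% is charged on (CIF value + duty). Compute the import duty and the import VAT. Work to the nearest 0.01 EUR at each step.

Import duty: EUR 62665.16; import VAT: EUR 38877.44

Ad valorem component: 326109.24 × 19% = 61960.76
Specific component: 2348 × 0.30 = 704.40
Import duty = 61960.76 + 704.40 = 62665.16
VAT base = CIF + duty = 326109.24 + 62665.16 = 388774.40
Import VAT = 388774.40 × 10% = 38877.44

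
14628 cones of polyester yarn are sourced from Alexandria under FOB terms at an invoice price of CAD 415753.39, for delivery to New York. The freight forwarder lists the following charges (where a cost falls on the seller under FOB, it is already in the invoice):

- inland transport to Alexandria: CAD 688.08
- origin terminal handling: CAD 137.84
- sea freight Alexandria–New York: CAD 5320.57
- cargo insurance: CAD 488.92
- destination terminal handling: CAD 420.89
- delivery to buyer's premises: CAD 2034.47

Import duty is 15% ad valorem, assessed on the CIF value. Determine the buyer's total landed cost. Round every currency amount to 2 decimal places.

FOB: the seller bears costs until goods are on board at the origin port; the buyer bears freight, insurance and all costs thereafter.
Already in the invoice (seller's account under FOB): inland to port, origin terminal — exclude.
CIF value = FOB price + freight + insurance = 415753.39 + 5320.57 + 488.92 = 421562.88
Import duty = 421562.88 × 15% = 63234.43
Buyer bears: freight 5320.57 + insurance 488.92 + destination terminal 420.89 + delivery 2034.47 + duty 63234.43 = 71499.28
Landed cost = invoice 415753.39 + 71499.28 = 487252.67

Total landed cost: CAD 487252.67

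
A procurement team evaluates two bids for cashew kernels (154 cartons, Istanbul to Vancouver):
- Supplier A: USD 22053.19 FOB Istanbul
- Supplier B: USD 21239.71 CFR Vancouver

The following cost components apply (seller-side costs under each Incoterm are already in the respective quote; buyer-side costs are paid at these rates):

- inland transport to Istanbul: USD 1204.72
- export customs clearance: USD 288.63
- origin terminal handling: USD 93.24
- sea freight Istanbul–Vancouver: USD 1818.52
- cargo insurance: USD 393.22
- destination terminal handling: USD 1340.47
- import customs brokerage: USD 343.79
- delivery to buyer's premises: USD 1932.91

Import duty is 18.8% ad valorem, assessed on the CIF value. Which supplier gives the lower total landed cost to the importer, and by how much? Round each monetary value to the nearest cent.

Supplier B is cheaper by USD 3126.82

Supplier A (FOB):
CIF value = FOB price + freight + insurance = 22053.19 + 1818.52 + 393.22 = 24264.93
Import duty = 24264.93 × 18.8% = 4561.81
Buyer bears (A): 1818.52 + 393.22 + 1340.47 + 343.79 + 1932.91 = 5828.91
Landed cost (A) = invoice 22053.19 + 5828.91 + duty 4561.81 = 32443.91
Supplier B (CFR):
CIF value = CFR price + insurance = 21239.71 + 393.22 = 21632.93
Import duty = 21632.93 × 18.8% = 4066.99
Buyer bears (B): 393.22 + 1340.47 + 343.79 + 1932.91 = 4010.39
Landed cost (B) = invoice 21239.71 + 4010.39 + duty 4066.99 = 29317.09
Difference = |32443.91 − 29317.09| = 3126.82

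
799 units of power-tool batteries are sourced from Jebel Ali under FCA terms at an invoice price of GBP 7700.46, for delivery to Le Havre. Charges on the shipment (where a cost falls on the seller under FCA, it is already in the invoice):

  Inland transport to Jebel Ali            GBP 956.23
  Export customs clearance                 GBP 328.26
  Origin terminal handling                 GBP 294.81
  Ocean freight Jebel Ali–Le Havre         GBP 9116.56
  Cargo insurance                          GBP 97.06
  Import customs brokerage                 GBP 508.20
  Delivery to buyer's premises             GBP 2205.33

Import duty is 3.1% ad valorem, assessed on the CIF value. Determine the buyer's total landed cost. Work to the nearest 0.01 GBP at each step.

Total landed cost: GBP 20455.90

FCA: the seller delivers export-cleared goods to the carrier; the buyer bears costs from that point.
Already in the invoice (seller's account under FCA): inland to port, export clearance — exclude.
CIF value = FCA price + origin terminal + freight + insurance = 7700.46 + 294.81 + 9116.56 + 97.06 = 17208.89
Import duty = 17208.89 × 3.1% = 533.48
Buyer bears: origin terminal 294.81 + freight 9116.56 + insurance 97.06 + brokerage 508.20 + delivery 2205.33 + duty 533.48 = 12755.44
Landed cost = invoice 7700.46 + 12755.44 = 20455.90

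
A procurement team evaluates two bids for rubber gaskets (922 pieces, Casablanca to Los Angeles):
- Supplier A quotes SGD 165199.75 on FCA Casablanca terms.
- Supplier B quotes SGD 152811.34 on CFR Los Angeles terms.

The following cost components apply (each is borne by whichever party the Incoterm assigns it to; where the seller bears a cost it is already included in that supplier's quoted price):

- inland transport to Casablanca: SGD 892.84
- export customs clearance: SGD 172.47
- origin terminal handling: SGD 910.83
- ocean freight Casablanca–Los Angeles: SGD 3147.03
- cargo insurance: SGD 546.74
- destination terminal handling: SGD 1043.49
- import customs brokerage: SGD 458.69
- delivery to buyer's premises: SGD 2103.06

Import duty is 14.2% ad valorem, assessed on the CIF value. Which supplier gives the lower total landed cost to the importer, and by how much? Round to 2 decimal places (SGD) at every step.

Supplier B is cheaper by SGD 18781.64

Supplier A (FCA):
CIF value = FCA price + origin terminal + freight + insurance = 165199.75 + 910.83 + 3147.03 + 546.74 = 169804.35
Import duty = 169804.35 × 14.2% = 24112.22
Buyer bears (A): 910.83 + 3147.03 + 546.74 + 1043.49 + 458.69 + 2103.06 = 8209.84
Landed cost (A) = invoice 165199.75 + 8209.84 + duty 24112.22 = 197521.81
Supplier B (CFR):
CIF value = CFR price + insurance = 152811.34 + 546.74 = 153358.08
Import duty = 153358.08 × 14.2% = 21776.85
Buyer bears (B): 546.74 + 1043.49 + 458.69 + 2103.06 = 4151.98
Landed cost (B) = invoice 152811.34 + 4151.98 + duty 21776.85 = 178740.17
Difference = |197521.81 − 178740.17| = 18781.64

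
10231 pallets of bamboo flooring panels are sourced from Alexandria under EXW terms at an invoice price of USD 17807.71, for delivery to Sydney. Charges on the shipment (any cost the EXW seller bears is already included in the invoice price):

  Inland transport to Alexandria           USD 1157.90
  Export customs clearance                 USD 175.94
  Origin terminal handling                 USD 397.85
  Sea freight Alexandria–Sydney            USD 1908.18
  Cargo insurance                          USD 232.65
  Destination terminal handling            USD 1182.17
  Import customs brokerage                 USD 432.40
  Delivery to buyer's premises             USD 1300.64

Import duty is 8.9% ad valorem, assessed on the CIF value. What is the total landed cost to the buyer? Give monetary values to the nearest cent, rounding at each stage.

EXW: the seller makes goods available at their premises; the buyer bears all onward costs.
CIF value = EXW price + inland to port + export clearance + origin terminal + freight + insurance = 17807.71 + 1157.90 + 175.94 + 397.85 + 1908.18 + 232.65 = 21680.23
Import duty = 21680.23 × 8.9% = 1929.54
Buyer bears: inland to port 1157.90 + export clearance 175.94 + origin terminal 397.85 + freight 1908.18 + insurance 232.65 + destination terminal 1182.17 + brokerage 432.40 + delivery 1300.64 + duty 1929.54 = 8717.27
Landed cost = invoice 17807.71 + 8717.27 = 26524.98

Total landed cost: USD 26524.98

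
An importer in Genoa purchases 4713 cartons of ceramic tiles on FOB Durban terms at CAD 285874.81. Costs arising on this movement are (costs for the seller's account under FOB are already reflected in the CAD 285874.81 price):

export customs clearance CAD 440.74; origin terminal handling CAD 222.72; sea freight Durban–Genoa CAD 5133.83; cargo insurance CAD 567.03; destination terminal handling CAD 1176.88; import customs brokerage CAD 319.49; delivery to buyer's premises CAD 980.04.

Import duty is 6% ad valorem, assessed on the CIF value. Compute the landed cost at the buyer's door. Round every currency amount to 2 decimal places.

FOB: the seller bears costs until goods are on board at the origin port; the buyer bears freight, insurance and all costs thereafter.
Already in the invoice (seller's account under FOB): export clearance, origin terminal — exclude.
CIF value = FOB price + freight + insurance = 285874.81 + 5133.83 + 567.03 = 291575.67
Import duty = 291575.67 × 6% = 17494.54
Buyer bears: freight 5133.83 + insurance 567.03 + destination terminal 1176.88 + brokerage 319.49 + delivery 980.04 + duty 17494.54 = 25671.81
Landed cost = invoice 285874.81 + 25671.81 = 311546.62

Total landed cost: CAD 311546.62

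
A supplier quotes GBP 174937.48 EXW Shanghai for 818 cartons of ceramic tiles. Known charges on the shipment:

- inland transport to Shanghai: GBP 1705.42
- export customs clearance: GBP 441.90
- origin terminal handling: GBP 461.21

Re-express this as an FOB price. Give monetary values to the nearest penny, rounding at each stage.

FOB price: GBP 177546.01

From EXW to FOB, the seller additionally bears: inland to port, export clearance, origin terminal.
FOB price = 174937.48 + 1705.42 + 441.90 + 461.21 = 177546.01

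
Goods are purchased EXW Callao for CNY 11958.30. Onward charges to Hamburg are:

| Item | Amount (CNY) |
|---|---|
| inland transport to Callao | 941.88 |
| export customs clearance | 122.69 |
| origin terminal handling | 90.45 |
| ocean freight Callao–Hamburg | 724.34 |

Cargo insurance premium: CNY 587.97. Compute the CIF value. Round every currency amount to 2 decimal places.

CIF value: CNY 14425.63

CIF = EXW price + pre-shipment costs + freight + insurance
CIF = 11958.30 + 941.88 + 122.69 + 90.45 + 724.34 + 587.97 = 14425.63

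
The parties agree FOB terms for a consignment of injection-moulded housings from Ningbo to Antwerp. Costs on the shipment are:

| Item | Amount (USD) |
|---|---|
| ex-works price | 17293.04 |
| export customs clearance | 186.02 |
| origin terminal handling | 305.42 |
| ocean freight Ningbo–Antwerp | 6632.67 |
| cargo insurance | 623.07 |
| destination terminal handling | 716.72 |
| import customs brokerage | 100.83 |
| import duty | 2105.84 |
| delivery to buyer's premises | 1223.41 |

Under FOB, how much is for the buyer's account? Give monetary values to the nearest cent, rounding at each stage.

FOB: the seller bears costs until goods are on board at the origin port; the buyer bears freight, insurance and all costs thereafter.
Seller's account: goods 17293.04 + export clearance 186.02 + origin terminal 305.42 = 17784.48
Buyer's account: freight 6632.67 + insurance 623.07 + destination terminal 716.72 + brokerage 100.83 + duty 2105.84 + delivery 1223.41 = 11402.54

Buyer's account: USD 11402.54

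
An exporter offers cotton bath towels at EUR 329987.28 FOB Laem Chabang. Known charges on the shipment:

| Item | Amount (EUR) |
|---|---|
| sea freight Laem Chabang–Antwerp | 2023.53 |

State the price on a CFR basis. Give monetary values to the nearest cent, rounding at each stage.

CFR price: EUR 332010.81

From FOB to CFR, the seller additionally bears: freight.
CFR price = 329987.28 + 2023.53 = 332010.81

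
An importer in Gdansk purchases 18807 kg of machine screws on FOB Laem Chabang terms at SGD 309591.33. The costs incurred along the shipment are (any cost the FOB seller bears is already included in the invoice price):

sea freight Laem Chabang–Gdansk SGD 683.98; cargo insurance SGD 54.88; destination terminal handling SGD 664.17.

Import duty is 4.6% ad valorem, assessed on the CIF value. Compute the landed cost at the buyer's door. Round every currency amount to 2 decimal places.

FOB: the seller bears costs until goods are on board at the origin port; the buyer bears freight, insurance and all costs thereafter.
CIF value = FOB price + freight + insurance = 309591.33 + 683.98 + 54.88 = 310330.19
Import duty = 310330.19 × 4.6% = 14275.19
Buyer bears: freight 683.98 + insurance 54.88 + destination terminal 664.17 + duty 14275.19 = 15678.22
Landed cost = invoice 309591.33 + 15678.22 = 325269.55

Total landed cost: SGD 325269.55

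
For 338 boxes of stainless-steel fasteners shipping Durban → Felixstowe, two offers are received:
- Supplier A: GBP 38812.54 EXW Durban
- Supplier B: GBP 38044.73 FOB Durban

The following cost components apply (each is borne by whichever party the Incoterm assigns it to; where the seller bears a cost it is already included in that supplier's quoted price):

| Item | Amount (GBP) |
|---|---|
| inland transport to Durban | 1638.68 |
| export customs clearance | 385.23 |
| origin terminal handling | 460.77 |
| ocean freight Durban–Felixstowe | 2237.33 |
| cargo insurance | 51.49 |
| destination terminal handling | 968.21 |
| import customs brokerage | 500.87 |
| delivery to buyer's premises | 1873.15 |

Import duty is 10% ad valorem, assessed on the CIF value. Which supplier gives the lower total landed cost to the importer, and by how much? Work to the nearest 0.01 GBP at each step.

Supplier A (EXW):
CIF value = EXW price + inland to port + export clearance + origin terminal + freight + insurance = 38812.54 + 1638.68 + 385.23 + 460.77 + 2237.33 + 51.49 = 43586.04
Import duty = 43586.04 × 10% = 4358.60
Buyer bears (A): 1638.68 + 385.23 + 460.77 + 2237.33 + 51.49 + 968.21 + 500.87 + 1873.15 = 8115.73
Landed cost (A) = invoice 38812.54 + 8115.73 + duty 4358.60 = 51286.87
Supplier B (FOB):
CIF value = FOB price + freight + insurance = 38044.73 + 2237.33 + 51.49 = 40333.55
Import duty = 40333.55 × 10% = 4033.36
Buyer bears (B): 2237.33 + 51.49 + 968.21 + 500.87 + 1873.15 = 5631.05
Landed cost (B) = invoice 38044.73 + 5631.05 + duty 4033.36 = 47709.14
Difference = |51286.87 − 47709.14| = 3577.73

Supplier B is cheaper by GBP 3577.73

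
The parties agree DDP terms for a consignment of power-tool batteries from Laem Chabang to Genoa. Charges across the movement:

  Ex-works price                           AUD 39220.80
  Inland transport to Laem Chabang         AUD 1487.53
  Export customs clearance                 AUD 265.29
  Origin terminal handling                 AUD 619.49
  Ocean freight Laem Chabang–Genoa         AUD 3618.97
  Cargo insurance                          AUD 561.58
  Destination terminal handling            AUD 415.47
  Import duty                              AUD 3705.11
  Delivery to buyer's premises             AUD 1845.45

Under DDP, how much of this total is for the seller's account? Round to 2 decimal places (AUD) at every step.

Seller's account: AUD 51739.69

DDP: the seller bears all costs including import duty.
Seller's account: goods 39220.80 + inland to port 1487.53 + export clearance 265.29 + origin terminal 619.49 + freight 3618.97 + insurance 561.58 + destination terminal 415.47 + duty 3705.11 + delivery 1845.45 = 51739.69
Buyer's account: 0.00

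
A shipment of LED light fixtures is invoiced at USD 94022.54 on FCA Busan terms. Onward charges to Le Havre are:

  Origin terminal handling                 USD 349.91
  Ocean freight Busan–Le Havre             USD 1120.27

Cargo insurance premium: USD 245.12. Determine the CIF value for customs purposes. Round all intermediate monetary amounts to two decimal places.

CIF = FCA price + pre-shipment costs + freight + insurance
CIF = 94022.54 + 349.91 + 1120.27 + 245.12 = 95737.84

CIF value: USD 95737.84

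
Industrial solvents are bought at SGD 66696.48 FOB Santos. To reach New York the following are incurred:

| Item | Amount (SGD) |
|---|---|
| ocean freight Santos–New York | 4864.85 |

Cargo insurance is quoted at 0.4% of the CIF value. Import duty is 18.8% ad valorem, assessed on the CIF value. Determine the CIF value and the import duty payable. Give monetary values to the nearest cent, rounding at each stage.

CIF value: SGD 71848.72; import duty: SGD 13507.56

Let C be the CIF value. C = FOB price + freight + 0.4% × C
C − 0.4% × C = 66696.48 + 4864.85
0.996 × C = 71561.33
C = 71561.33 / 0.996 = 71848.72
Insurance premium = 0.4% × 71848.72 = 287.39
Import duty = 71848.72 × 18.8% = 13507.56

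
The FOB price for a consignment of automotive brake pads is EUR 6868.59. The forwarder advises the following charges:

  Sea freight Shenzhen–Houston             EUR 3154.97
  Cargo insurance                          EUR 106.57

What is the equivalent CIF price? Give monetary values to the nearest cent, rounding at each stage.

From FOB to CIF, the seller additionally bears: freight, insurance.
CIF price = 6868.59 + 3154.97 + 106.57 = 10130.13

CIF price: EUR 10130.13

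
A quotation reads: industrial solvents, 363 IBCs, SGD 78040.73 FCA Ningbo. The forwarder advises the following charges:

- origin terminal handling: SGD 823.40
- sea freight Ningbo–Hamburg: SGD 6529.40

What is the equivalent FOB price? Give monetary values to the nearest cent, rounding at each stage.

Not relevant to the conversion: freight — on the buyer under both terms; not part of either seller's price.
From FCA to FOB, the seller additionally bears: origin terminal.
FOB price = 78040.73 + 823.40 = 78864.13

FOB price: SGD 78864.13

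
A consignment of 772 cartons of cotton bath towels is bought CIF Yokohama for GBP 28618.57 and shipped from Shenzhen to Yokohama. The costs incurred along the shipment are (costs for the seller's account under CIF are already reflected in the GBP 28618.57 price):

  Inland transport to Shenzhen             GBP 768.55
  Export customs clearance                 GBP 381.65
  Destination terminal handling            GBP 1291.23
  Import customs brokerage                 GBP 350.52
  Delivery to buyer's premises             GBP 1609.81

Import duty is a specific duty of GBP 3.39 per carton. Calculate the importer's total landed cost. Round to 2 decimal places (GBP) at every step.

Total landed cost: GBP 34487.21

CIF: the seller pays costs through ocean freight and marine insurance to the destination port.
Already in the invoice (seller's account under CIF): inland to port, export clearance — exclude.
The CIF price already equals the CIF value: 28618.57
Import duty = 772 × 3.39 = 2617.08
Buyer bears: destination terminal 1291.23 + brokerage 350.52 + delivery 1609.81 + duty 2617.08 = 5868.64
Landed cost = invoice 28618.57 + 5868.64 = 34487.21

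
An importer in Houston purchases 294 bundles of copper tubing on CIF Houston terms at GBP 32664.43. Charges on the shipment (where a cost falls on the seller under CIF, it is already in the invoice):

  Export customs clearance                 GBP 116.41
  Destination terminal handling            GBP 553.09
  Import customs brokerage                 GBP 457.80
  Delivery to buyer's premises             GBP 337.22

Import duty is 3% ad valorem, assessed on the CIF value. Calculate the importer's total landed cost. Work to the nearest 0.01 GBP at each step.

CIF: the seller pays costs through ocean freight and marine insurance to the destination port.
Already in the invoice (seller's account under CIF): export clearance — exclude.
The CIF price already equals the CIF value: 32664.43
Import duty = 32664.43 × 3% = 979.93
Buyer bears: destination terminal 553.09 + brokerage 457.80 + delivery 337.22 + duty 979.93 = 2328.04
Landed cost = invoice 32664.43 + 2328.04 = 34992.47

Total landed cost: GBP 34992.47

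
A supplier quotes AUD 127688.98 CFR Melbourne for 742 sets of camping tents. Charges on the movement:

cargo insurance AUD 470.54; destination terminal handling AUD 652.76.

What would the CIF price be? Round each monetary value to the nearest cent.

Not relevant to the conversion: destination terminal — on the buyer under both terms; not part of either seller's price.
From CFR to CIF, the seller additionally bears: insurance.
CIF price = 127688.98 + 470.54 = 128159.52

CIF price: AUD 128159.52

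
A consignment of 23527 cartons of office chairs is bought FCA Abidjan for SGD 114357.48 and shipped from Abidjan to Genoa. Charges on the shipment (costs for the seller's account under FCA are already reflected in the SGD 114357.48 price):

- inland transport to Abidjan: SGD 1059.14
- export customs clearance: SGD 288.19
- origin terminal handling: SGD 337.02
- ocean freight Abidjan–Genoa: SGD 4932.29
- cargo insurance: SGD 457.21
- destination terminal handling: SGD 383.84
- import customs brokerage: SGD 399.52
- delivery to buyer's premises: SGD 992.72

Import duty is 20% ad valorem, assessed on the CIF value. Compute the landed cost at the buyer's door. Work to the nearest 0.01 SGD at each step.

FCA: the seller delivers export-cleared goods to the carrier; the buyer bears costs from that point.
Already in the invoice (seller's account under FCA): inland to port, export clearance — exclude.
CIF value = FCA price + origin terminal + freight + insurance = 114357.48 + 337.02 + 4932.29 + 457.21 = 120084.00
Import duty = 120084.00 × 20% = 24016.80
Buyer bears: origin terminal 337.02 + freight 4932.29 + insurance 457.21 + destination terminal 383.84 + brokerage 399.52 + delivery 992.72 + duty 24016.80 = 31519.40
Landed cost = invoice 114357.48 + 31519.40 = 145876.88

Total landed cost: SGD 145876.88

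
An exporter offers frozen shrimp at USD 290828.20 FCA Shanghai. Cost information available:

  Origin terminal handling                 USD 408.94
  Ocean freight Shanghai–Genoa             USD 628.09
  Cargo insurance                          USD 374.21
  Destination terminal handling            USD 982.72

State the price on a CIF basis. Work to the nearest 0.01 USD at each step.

CIF price: USD 292239.44

Not relevant to the conversion: destination terminal — on the buyer under both terms; not part of either seller's price.
From FCA to CIF, the seller additionally bears: origin terminal, freight, insurance.
CIF price = 290828.20 + 408.94 + 628.09 + 374.21 = 292239.44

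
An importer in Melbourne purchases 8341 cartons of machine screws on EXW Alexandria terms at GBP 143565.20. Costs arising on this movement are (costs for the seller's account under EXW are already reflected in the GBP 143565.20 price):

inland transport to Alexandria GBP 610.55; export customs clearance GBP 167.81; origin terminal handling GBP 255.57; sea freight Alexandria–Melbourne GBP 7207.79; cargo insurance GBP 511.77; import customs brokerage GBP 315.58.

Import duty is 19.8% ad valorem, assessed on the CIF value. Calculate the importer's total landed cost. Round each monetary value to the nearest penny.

Total landed cost: GBP 182793.37

EXW: the seller makes goods available at their premises; the buyer bears all onward costs.
CIF value = EXW price + inland to port + export clearance + origin terminal + freight + insurance = 143565.20 + 610.55 + 167.81 + 255.57 + 7207.79 + 511.77 = 152318.69
Import duty = 152318.69 × 19.8% = 30159.10
Buyer bears: inland to port 610.55 + export clearance 167.81 + origin terminal 255.57 + freight 7207.79 + insurance 511.77 + brokerage 315.58 + duty 30159.10 = 39228.17
Landed cost = invoice 143565.20 + 39228.17 = 182793.37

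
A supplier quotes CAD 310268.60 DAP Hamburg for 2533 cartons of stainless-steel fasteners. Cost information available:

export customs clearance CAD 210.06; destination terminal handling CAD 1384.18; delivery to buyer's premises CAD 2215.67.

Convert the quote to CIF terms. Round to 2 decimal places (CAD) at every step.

Not relevant to the conversion: export clearance — on the seller under both DAP and CIF; already in the DAP price and stays in the CIF price.
From DAP to CIF, the seller no longer bears: destination terminal, delivery.
CIF price = 310268.60 − 1384.18 − 2215.67 = 306668.75

CIF price: CAD 306668.75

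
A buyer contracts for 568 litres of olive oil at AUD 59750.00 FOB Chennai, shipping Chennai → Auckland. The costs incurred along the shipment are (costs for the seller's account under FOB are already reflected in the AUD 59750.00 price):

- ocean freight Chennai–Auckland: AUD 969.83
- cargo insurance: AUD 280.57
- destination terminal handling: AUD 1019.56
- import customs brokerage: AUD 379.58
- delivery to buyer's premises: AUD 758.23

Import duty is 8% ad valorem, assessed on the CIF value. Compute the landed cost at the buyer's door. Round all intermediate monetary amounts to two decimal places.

FOB: the seller bears costs until goods are on board at the origin port; the buyer bears freight, insurance and all costs thereafter.
CIF value = FOB price + freight + insurance = 59750.00 + 969.83 + 280.57 = 61000.40
Import duty = 61000.40 × 8% = 4880.03
Buyer bears: freight 969.83 + insurance 280.57 + destination terminal 1019.56 + brokerage 379.58 + delivery 758.23 + duty 4880.03 = 8287.80
Landed cost = invoice 59750.00 + 8287.80 = 68037.80

Total landed cost: AUD 68037.80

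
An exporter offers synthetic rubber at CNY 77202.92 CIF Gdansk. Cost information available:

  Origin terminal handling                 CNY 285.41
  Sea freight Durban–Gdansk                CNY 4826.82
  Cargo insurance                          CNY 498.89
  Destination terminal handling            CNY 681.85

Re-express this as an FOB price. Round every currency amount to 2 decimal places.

FOB price: CNY 71877.21

Not relevant to the conversion: origin terminal — on the seller under both CIF and FOB; already in the CIF price and stays in the FOB price. destination terminal — on the buyer under both terms; not part of either seller's price.
From CIF to FOB, the seller no longer bears: freight, insurance.
FOB price = 77202.92 − 4826.82 − 498.89 = 71877.21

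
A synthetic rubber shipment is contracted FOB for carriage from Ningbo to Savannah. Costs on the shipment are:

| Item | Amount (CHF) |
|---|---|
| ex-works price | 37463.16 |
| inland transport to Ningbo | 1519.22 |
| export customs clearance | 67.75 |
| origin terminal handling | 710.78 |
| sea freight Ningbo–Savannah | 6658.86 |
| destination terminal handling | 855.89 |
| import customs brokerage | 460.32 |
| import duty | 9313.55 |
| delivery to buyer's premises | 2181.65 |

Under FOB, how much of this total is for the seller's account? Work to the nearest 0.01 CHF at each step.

FOB: the seller bears costs until goods are on board at the origin port; the buyer bears freight, insurance and all costs thereafter.
Seller's account: goods 37463.16 + inland to port 1519.22 + export clearance 67.75 + origin terminal 710.78 = 39760.91
Buyer's account: freight 6658.86 + destination terminal 855.89 + brokerage 460.32 + duty 9313.55 + delivery 2181.65 = 19470.27

Seller's account: CHF 39760.91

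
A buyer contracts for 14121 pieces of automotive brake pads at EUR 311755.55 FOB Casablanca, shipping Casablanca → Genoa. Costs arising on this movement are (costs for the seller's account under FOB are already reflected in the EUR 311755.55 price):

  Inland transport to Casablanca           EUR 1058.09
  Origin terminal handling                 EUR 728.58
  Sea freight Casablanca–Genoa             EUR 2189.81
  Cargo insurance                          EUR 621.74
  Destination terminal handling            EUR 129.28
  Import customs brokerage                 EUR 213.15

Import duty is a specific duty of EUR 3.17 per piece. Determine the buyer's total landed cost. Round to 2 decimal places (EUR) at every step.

Total landed cost: EUR 359673.10

FOB: the seller bears costs until goods are on board at the origin port; the buyer bears freight, insurance and all costs thereafter.
Already in the invoice (seller's account under FOB): inland to port, origin terminal — exclude.
CIF value = FOB price + freight + insurance = 311755.55 + 2189.81 + 621.74 = 314567.10
Import duty = 14121 × 3.17 = 44763.57
Buyer bears: freight 2189.81 + insurance 621.74 + destination terminal 129.28 + brokerage 213.15 + duty 44763.57 = 47917.55
Landed cost = invoice 311755.55 + 47917.55 = 359673.10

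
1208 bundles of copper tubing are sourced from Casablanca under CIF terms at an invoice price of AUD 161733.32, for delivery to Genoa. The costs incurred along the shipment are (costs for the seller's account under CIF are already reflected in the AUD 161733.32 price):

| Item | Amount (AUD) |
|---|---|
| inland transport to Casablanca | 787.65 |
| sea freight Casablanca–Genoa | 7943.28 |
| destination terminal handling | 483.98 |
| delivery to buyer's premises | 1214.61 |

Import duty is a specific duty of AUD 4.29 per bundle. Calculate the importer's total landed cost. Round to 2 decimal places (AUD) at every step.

CIF: the seller pays costs through ocean freight and marine insurance to the destination port.
Already in the invoice (seller's account under CIF): inland to port, freight — exclude.
The CIF price already equals the CIF value: 161733.32
Import duty = 1208 × 4.29 = 5182.32
Buyer bears: destination terminal 483.98 + delivery 1214.61 + duty 5182.32 = 6880.91
Landed cost = invoice 161733.32 + 6880.91 = 168614.23

Total landed cost: AUD 168614.23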